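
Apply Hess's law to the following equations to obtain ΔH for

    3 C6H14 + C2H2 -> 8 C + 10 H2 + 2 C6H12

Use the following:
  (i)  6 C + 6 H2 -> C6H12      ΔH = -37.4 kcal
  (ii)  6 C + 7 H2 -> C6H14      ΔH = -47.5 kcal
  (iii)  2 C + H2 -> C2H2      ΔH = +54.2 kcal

ΔH = 13.5 kcal

(i) × 2: (2)·(-37.4) = -74.8 kcal
(ii) reversed and × 3: (-3)·(-47.5) = +142.5 kcal
(iii) reversed: -54.2 kcal
ΔH = (2)·(-37.4) + (-3)·(-47.5) + (-1)·(+54.2) = 13.5 kcal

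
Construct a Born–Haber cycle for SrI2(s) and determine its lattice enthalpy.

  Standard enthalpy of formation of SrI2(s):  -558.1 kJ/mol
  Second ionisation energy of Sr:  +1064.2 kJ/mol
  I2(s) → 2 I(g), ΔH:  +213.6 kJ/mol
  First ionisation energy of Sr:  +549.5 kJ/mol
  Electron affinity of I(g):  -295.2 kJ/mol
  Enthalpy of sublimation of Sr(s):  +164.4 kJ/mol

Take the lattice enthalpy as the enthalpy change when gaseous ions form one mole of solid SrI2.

U = -1959.4 kJ/mol

ΔHf° = 1·ΔHsub + 1·(ΣIE) + 1·D(I2) + 2·EA + U
-558.1 = 1·(+164.4) + 1·(+1613.7) + 1·(+213.6) + 2·(-295.2) + U
U = -558.1 − (+1401.3) = -1959.4 kJ/mol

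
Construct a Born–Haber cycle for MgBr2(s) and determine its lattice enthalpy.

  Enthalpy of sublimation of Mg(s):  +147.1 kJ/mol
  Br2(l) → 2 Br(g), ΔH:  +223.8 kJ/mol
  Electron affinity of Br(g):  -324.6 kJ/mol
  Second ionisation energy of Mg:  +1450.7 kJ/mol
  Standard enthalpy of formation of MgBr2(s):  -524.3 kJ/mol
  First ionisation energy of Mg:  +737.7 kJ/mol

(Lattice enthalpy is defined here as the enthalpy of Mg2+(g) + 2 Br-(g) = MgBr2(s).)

U = -2434.4 kJ/mol

ΔHf° = 1·ΔHsub + 1·(ΣIE) + 1·D(Br2) + 2·EA + U
-524.3 = 1·(+147.1) + 1·(+2188.4) + 1·(+223.8) + 2·(-324.6) + U
U = -524.3 − (+1910.1) = -2434.4 kJ/mol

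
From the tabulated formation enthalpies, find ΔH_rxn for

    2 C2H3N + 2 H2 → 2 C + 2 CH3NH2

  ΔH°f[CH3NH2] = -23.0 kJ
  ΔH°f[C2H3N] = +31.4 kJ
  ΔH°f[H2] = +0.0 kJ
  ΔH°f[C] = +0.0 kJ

ΔH_rxn = -108.8 kJ

Products: 2·(+0.0) + 2·(-23.0) = -46.0
Reactants: 2·(+31.4) + 2·(+0.0) = +62.8
ΔH_rxn = (-46.0) − (+62.8) = -108.8 kJ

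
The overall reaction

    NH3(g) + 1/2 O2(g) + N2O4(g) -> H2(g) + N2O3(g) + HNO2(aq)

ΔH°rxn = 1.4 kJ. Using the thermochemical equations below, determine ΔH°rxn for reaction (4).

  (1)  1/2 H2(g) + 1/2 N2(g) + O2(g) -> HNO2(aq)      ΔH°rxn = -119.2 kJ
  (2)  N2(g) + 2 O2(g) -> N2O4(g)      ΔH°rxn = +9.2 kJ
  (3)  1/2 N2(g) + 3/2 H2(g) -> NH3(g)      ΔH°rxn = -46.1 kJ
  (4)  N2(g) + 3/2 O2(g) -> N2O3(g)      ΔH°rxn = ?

ΔH°rxn = 83.7 kJ

(1) as written (HNO2(aq) already on the product side): -119.2 kJ
(2) reversed (N2O4(g) must end up as a reactant): -9.2 kJ
(3) reversed (NH3(g) must end up as a reactant): +46.1 kJ
(4) as written (N2O3(g) already on the product side): contributes x
+1.4 = (-119.2) + (-9.2) + (+46.1) + x
x = (+1.4 − (-82.3)) / (1) = 83.7 kJ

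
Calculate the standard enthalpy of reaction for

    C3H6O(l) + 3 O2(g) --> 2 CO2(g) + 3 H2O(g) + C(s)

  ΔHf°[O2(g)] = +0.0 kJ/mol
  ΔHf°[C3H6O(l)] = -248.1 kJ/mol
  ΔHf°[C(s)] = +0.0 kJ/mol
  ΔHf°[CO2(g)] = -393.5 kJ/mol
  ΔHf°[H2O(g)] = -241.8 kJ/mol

ΔH°rxn = -1264.3 kJ/mol

Products: 2·(-393.5) + 3·(-241.8) + 1·(+0.0) = -1512.4
Reactants: 1·(-248.1) + 3·(+0.0) = -248.1
ΔH°rxn = (-1512.4) − (-248.1) = -1264.3 kJ/mol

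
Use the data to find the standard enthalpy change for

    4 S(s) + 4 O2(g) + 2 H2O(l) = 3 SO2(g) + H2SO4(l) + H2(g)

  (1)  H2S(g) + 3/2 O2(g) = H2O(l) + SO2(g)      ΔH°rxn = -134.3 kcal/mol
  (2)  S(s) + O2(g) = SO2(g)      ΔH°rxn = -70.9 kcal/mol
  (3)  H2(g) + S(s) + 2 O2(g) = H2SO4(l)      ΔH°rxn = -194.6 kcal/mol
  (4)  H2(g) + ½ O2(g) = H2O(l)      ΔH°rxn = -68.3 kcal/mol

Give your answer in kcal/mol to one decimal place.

(1): not needed (H2S(g) appears nowhere else).
(2) × 3: (3)·(-70.9) = -212.7 kcal/mol
(3) as written (H2SO4(l) already on the product side): -194.6 kcal/mol
(4) reversed and × 2: (-2)·(-68.3) = +136.6 kcal/mol
Combining the equations, ΔH°rxn = (3)·(-70.9) + (1)·(-194.6) + (-2)·(-68.3) = -270.7 kcal/mol

ΔH°rxn = -270.7 kcal/mol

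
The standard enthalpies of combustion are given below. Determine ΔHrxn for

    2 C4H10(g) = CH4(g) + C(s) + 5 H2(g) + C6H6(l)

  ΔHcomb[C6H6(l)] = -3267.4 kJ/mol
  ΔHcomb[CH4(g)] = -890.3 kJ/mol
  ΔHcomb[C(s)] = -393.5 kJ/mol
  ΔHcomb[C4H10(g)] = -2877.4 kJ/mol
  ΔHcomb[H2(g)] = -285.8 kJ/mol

Using ΔH = Σ nΔHc°(reactants) − Σ nΔHc°(products):
= [2·(-2877.4)] − [1·(-890.3) + 1·(-393.5) + 5·(-285.8) + 1·(-3267.4)]
= 225.4 kJ/mol

ΔHrxn = 225.4 kJ/mol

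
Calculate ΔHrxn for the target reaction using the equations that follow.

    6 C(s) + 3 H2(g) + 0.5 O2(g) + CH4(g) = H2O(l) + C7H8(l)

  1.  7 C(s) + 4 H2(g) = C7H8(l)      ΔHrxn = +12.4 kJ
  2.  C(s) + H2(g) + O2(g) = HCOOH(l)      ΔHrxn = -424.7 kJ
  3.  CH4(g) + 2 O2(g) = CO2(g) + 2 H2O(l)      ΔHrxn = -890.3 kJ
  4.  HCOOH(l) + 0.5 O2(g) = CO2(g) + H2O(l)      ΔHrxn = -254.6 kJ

ΔHrxn = -198.6 kJ

eq. 1 as written (C7H8(l) already on the product side): +12.4 kJ
eq. 2 reversed: +424.7 kJ
eq. 3 as written (CH4(g) already on the reactant side): -890.3 kJ
eq. 4 reversed: +254.6 kJ
Summing the manipulated equations, ΔHrxn = (+12.4) + (+424.7) + (-890.3) + (+254.6) = -198.6 kJ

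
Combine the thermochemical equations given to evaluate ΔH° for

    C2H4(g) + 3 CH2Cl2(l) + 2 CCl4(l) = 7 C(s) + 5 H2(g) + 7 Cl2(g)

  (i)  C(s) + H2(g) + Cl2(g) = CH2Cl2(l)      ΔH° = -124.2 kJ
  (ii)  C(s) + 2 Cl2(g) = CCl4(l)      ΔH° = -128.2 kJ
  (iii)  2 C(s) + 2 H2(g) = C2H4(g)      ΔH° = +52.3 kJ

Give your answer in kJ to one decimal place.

(i) reversed and × 3: (-3)·(-124.2) = +372.6 kJ
(ii) reversed and × 2: (-2)·(-128.2) = +256.4 kJ
(iii) reversed: -52.3 kJ
Combining the equations, ΔH° = (+372.6) + (+256.4) + (-52.3) = 576.7 kJ

ΔH° = 576.7 kJ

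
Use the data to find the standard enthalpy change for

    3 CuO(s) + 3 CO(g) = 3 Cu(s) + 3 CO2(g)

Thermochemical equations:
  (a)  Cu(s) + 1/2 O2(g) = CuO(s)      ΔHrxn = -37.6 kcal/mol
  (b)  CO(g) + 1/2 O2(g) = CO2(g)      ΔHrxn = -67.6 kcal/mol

ΔHrxn = -90.0 kcal/mol

(a) reversed and × 3: (-3)·(-37.6) = +112.8 kcal/mol
(b) × 3: (3)·(-67.6) = -202.8 kcal/mol
ΔHrxn = (-3)·(-37.6) + (3)·(-67.6) = -90.0 kcal/mol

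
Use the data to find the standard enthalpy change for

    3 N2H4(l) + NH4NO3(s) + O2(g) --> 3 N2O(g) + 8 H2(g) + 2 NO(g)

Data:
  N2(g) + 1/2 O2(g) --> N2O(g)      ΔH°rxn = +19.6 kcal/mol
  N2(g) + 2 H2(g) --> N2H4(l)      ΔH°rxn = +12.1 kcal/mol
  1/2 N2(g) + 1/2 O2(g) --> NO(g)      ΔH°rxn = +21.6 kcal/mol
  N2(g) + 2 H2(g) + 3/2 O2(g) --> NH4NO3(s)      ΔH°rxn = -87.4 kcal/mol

ΔH°rxn = 153.1 kcal/mol

equation 1 × 3 (scale by 3 for the 3 N2O(g)): (3)·(+19.6) = +58.8 kcal/mol
equation 2 reversed and × 3 (N2H4(l) must end up as a reactant; scale by 3 for the 3 N2H4(l)): (-3)·(+12.1) = -36.3 kcal/mol
equation 3 × 2 (×2 to match 2 NO(g) in the target): (2)·(+21.6) = +43.2 kcal/mol
equation 4 reversed (reverse to put NH4NO3(s) on the reactant side): +87.4 kcal/mol
ΔH°rxn = (3)·(+19.6) + (-3)·(+12.1) + (2)·(+21.6) + (-1)·(-87.4) = 153.1 kcal/mol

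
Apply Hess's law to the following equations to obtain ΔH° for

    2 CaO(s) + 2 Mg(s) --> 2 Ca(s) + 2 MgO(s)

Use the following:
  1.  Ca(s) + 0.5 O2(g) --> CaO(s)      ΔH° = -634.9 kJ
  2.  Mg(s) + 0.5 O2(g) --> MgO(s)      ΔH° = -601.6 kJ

eq. 1 reversed and × 2: (-2)·(-634.9) = +1269.8 kJ
eq. 2 × 2: (2)·(-601.6) = -1203.2 kJ
ΔH° = (+1269.8) + (-1203.2) = 66.6 kJ

ΔH° = 66.6 kJ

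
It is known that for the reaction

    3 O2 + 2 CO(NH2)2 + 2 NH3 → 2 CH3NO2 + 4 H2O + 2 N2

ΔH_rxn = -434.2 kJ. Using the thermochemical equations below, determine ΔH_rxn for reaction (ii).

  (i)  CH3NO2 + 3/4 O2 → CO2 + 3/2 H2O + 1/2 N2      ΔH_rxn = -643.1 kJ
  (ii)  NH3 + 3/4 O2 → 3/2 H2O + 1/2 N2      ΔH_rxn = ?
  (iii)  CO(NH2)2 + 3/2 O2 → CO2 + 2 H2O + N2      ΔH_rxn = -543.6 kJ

(i) reversed and × 2 (reverse to put CH3NO2 on the product side; ×2 to match 2 CH3NO2 in the target): (-2)·(-643.1) = +1286.2 kJ
(ii) × 2 (scale by 2 for the 2 NH3): contributes 2·x
(iii) × 2 (×2 to match 2 CO(NH2)2 in the target): (2)·(-543.6) = -1087.2 kJ
-434.2 = (+1286.2) + (-1087.2) + 2·x
x = (-434.2 − (+199.0)) / (2) = -316.6 kJ

ΔH_rxn = -316.6 kJ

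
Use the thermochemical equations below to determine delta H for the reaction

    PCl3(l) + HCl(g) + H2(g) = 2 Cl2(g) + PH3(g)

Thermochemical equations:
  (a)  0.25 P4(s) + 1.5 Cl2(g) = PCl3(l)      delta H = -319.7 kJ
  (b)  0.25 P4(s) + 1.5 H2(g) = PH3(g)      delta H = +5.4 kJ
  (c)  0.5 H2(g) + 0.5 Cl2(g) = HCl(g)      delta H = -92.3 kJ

(a) reversed: +319.7 kJ
(b) as written: +5.4 kJ
(c) reversed: +92.3 kJ
By Hess's law, delta H = (-1)·(-319.7) + (1)·(+5.4) + (-1)·(-92.3) = 417.4 kJ

delta H = 417.4 kJ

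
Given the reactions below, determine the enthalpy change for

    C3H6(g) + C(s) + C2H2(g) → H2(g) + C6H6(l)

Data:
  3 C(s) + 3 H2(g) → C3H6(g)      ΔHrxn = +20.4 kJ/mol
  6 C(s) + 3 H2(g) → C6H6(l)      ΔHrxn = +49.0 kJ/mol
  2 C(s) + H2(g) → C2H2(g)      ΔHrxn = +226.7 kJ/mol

equation 1 reversed: -20.4 kJ/mol
equation 2 as written: +49.0 kJ/mol
equation 3 reversed: -226.7 kJ/mol
Combining the equations, ΔHrxn = (-1)·(+20.4) + (1)·(+49.0) + (-1)·(+226.7) = -198.1 kJ/mol

ΔHrxn = -198.1 kJ/mol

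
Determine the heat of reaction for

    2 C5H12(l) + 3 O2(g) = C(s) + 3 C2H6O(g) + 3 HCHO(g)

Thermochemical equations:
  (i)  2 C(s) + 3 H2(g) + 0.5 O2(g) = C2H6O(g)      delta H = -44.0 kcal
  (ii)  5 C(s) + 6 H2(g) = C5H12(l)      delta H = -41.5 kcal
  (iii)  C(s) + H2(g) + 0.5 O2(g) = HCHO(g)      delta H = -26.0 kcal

delta H = -127.0 kcal

(i) × 3: (3)·(-44.0) = -132.0 kcal
(ii) reversed and × 2: (-2)·(-41.5) = +83.0 kcal
(iii) × 3: (3)·(-26.0) = -78.0 kcal
delta H = (3)·(-44.0) + (-2)·(-41.5) + (3)·(-26.0) = -127.0 kcal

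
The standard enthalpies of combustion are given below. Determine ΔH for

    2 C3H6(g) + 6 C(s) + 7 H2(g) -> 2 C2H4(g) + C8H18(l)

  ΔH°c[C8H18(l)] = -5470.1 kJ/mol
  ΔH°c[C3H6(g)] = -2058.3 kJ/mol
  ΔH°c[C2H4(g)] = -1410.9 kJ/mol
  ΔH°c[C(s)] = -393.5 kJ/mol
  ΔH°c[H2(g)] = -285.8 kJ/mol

With combustion enthalpies, reactants minus products:
= [2·(-2058.3) + 6·(-393.5) + 7·(-285.8)] − [2·(-1410.9) + 1·(-5470.1)]
= -186.3 kJ/mol

ΔH = -186.3 kJ/mol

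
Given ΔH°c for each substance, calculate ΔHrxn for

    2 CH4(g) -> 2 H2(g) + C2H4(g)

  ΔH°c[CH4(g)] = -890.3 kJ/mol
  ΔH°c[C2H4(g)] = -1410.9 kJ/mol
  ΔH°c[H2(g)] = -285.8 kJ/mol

ΔHrxn = 201.9 kJ/mol

With combustion enthalpies, reactants minus products:
= [2·(-890.3)] − [2·(-285.8) + 1·(-1410.9)]
= 201.9 kJ/mol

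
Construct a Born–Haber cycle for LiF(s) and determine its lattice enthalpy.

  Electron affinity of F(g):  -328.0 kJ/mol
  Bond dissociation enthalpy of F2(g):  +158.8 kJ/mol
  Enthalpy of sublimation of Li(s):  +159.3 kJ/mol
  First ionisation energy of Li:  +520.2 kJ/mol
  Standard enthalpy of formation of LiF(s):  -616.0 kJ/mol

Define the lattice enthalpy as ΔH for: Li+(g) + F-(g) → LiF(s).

ΔHf° = 1·ΔHsub + 1·(ΣIE) + 1/2·D(F2) + 1·EA + U
-616.0 = 1·(+159.3) + 1·(+520.2) + 1/2·(+158.8) + 1·(-328.0) + U
U = -616.0 − (+430.9) = -1046.9 kJ/mol

U = -1046.9 kJ/mol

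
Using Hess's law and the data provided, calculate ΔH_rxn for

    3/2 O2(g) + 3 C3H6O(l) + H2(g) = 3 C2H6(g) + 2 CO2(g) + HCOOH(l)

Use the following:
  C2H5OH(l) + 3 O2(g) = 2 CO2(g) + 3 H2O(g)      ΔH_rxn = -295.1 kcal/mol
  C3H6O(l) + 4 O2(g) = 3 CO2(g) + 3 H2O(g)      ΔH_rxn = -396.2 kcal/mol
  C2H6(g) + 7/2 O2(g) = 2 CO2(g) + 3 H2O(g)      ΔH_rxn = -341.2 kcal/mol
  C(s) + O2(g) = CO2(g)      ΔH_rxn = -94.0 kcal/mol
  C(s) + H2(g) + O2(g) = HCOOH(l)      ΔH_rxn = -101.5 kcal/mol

ΔH_rxn = -172.5 kcal/mol

equation 1: not needed (C2H5OH(l) appears nowhere else).
equation 2 × 3 (scale by 3 for the 3 C3H6O(l)): (3)·(-396.2) = -1188.6 kcal/mol
equation 3 reversed and × 3 (C2H6(g) must end up as a product; scale by 3 for the 3 C2H6(g)): (-3)·(-341.2) = +1023.6 kcal/mol
equation 4 reversed: +94.0 kcal/mol
equation 5 as written (HCOOH(l) already on the product side): -101.5 kcal/mol
Combining the equations, ΔH_rxn = (-1188.6) + (+1023.6) + (+94.0) + (-101.5) = -172.5 kcal/mol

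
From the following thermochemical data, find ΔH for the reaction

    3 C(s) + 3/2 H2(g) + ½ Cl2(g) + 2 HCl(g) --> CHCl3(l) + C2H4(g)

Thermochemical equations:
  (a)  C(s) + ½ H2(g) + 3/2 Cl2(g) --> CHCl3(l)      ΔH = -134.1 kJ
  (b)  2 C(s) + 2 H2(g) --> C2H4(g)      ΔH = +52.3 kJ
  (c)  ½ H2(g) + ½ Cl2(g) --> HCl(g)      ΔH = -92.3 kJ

ΔH = 102.8 kJ

(a) as written: -134.1 kJ
(b) as written: +52.3 kJ
(c) reversed and × 2: (-2)·(-92.3) = +184.6 kJ
ΔH = (-134.1) + (+52.3) + (+184.6) = 102.8 kJ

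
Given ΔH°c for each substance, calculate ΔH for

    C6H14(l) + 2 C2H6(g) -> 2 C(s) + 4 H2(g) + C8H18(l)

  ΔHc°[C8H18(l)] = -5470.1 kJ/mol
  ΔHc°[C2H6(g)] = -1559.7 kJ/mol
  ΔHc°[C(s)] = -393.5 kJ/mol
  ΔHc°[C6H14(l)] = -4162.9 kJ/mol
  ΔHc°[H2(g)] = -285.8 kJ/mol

With combustion enthalpies, reactants minus products:
= [1·(-4162.9) + 2·(-1559.7)] − [2·(-393.5) + 4·(-285.8) + 1·(-5470.1)]
= 118.0 kJ/mol

ΔH = 118.0 kJ/mol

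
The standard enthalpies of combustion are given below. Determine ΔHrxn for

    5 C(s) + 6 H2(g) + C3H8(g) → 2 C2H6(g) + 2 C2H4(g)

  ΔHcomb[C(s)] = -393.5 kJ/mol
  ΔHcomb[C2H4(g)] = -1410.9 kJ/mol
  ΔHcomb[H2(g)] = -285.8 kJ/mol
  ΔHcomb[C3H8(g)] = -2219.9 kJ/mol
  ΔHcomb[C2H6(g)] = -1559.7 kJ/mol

With combustion enthalpies, reactants minus products:
= [5·(-393.5) + 6·(-285.8) + 1·(-2219.9)] − [2·(-1559.7) + 2·(-1410.9)]
= 39.0 kJ/mol

ΔHrxn = 39.0 kJ/mol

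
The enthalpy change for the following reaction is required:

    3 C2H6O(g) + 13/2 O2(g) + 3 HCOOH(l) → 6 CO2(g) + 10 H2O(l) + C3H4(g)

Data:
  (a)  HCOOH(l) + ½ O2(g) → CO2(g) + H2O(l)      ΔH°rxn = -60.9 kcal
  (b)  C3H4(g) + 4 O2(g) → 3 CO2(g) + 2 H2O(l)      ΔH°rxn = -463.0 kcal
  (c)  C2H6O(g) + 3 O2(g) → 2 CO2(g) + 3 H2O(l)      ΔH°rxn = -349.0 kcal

(a) × 3: (3)·(-60.9) = -182.7 kcal
(b) reversed: +463.0 kcal
(c) × 3: (3)·(-349.0) = -1047.0 kcal
Since enthalpy is a state function, ΔH°rxn = (-182.7) + (+463.0) + (-1047.0) = -766.7 kcal

ΔH°rxn = -766.7 kcal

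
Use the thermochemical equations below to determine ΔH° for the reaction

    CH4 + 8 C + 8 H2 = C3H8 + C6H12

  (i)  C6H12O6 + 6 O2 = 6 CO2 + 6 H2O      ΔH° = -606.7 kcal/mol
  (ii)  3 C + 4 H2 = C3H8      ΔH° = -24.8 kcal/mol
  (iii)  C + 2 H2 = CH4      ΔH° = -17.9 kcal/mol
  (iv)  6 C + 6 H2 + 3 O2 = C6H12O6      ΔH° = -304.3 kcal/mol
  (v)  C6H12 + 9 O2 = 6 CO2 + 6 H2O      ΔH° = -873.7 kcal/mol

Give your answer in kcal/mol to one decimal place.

(i) as written: -606.7 kcal/mol
(ii) as written: -24.8 kcal/mol
(iii) reversed: +17.9 kcal/mol
(iv) as written: -304.3 kcal/mol
(v) reversed: +873.7 kcal/mol
Since enthalpy is a state function, ΔH° = (1)·(-606.7) + (1)·(-24.8) + (-1)·(-17.9) + (1)·(-304.3) + (-1)·(-873.7) = -44.2 kcal/mol

ΔH° = -44.2 kcal/mol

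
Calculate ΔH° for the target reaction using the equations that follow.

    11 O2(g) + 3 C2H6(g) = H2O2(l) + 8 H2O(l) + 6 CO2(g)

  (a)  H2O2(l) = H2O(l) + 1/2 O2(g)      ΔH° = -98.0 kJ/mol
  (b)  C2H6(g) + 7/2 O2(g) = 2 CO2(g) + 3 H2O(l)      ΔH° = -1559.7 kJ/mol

ΔH° = -4581.1 kJ/mol

(a) reversed (H2O2(l) must end up as a product): +98.0 kJ/mol
(b) × 3 (×3 to match 3 C2H6(g) in the target): (3)·(-1559.7) = -4679.1 kJ/mol
ΔH° = (-1)·(-98.0) + (3)·(-1559.7) = -4581.1 kJ/mol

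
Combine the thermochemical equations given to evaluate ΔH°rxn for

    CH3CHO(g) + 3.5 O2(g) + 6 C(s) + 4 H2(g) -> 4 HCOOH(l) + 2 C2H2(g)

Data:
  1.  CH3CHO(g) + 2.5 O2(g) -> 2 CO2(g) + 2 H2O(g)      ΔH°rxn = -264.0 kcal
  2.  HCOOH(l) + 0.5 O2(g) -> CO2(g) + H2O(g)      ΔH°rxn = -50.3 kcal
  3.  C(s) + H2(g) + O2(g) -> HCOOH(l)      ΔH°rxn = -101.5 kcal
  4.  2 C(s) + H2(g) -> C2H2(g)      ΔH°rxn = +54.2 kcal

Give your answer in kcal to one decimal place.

eq. 1 as written (CH3CHO(g) already on the reactant side): -264.0 kcal
eq. 2 reversed and × 2: (-2)·(-50.3) = +100.6 kcal
eq. 3 × 2: (2)·(-101.5) = -203.0 kcal
eq. 4 × 2 (×2 to match 2 C2H2(g) in the target): (2)·(+54.2) = +108.4 kcal
Summing the manipulated equations, ΔH°rxn = (-264.0) + (+100.6) + (-203.0) + (+108.4) = -258.0 kcal

ΔH°rxn = -258.0 kcal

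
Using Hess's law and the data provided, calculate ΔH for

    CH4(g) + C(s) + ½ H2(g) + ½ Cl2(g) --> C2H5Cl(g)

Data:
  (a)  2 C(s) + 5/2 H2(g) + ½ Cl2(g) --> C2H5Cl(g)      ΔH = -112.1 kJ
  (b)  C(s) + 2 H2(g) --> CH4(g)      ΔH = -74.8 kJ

(a) as written (C2H5Cl(g) already on the product side): -112.1 kJ
(b) reversed (reverse to put CH4(g) on the reactant side): +74.8 kJ
Combining the equations, ΔH = (1)·(-112.1) + (-1)·(-74.8) = -37.3 kJ

ΔH = -37.3 kJ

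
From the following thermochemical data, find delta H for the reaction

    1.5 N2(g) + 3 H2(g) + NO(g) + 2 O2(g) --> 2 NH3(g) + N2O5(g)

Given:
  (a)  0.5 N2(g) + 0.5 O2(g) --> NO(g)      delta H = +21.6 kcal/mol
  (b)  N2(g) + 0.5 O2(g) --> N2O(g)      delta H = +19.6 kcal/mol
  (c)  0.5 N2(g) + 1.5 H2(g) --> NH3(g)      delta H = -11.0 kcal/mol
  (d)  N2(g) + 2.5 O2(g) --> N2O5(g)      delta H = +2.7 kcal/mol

(a) reversed: -21.6 kcal/mol
(b): not needed.
(c) × 2: (2)·(-11.0) = -22.0 kcal/mol
(d) as written: +2.7 kcal/mol
Since enthalpy is a state function, delta H = (-21.6) + (-22.0) + (+2.7) = -40.9 kcal/mol

delta H = -40.9 kcal/mol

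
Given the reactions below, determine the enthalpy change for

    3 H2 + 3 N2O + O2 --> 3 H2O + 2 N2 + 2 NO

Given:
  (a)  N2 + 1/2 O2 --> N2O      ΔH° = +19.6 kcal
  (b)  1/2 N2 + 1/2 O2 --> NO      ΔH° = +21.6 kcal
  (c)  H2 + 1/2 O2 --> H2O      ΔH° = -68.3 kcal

(a) reversed and × 3: (-3)·(+19.6) = -58.8 kcal
(b) × 2: (2)·(+21.6) = +43.2 kcal
(c) × 3: (3)·(-68.3) = -204.9 kcal
ΔH° = (-3)·(+19.6) + (2)·(+21.6) + (3)·(-68.3) = -220.5 kcal

ΔH° = -220.5 kcal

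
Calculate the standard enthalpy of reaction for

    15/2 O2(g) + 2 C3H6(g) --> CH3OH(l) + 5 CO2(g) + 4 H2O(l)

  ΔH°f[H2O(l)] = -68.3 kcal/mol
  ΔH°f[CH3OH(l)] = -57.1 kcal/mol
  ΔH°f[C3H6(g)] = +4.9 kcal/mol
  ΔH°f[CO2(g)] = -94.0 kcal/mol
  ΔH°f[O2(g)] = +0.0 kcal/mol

ΔH°rxn = -810.1 kcal/mol

Products: 1·(-57.1) + 5·(-94.0) + 4·(-68.3) = -800.3
Reactants: 15/2·(+0.0) + 2·(+4.9) = +9.8
ΔH°rxn = (-800.3) − (+9.8) = -810.1 kcal/mol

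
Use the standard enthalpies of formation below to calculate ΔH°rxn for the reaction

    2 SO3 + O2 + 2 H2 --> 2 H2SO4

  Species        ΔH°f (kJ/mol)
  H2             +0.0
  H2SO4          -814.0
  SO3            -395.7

ΔH°rxn = Σ nΔHf°(products) − Σ nΔHf°(reactants).
Products: 2·(-814.0) = -1628.0
Reactants: 2·(-395.7) + 1·(+0.0) + 2·(+0.0) = -791.4
ΔH°rxn = (-1628.0) − (-791.4) = -836.6 kJ/mol

ΔH°rxn = -836.6 kJ/mol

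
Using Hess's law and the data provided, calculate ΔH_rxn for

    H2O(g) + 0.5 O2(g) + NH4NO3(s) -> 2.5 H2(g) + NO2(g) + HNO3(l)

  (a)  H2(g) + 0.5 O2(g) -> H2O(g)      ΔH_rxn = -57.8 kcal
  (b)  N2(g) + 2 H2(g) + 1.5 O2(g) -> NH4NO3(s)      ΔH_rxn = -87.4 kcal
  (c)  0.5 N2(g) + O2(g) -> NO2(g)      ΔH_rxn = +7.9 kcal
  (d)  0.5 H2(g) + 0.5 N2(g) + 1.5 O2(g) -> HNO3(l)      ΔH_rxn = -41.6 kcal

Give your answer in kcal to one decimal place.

(a) reversed: +57.8 kcal
(b) reversed: +87.4 kcal
(c) as written: +7.9 kcal
(d) as written: -41.6 kcal
ΔH_rxn = (-1)·(-57.8) + (-1)·(-87.4) + (1)·(+7.9) + (1)·(-41.6) = 111.5 kcal

ΔH_rxn = 111.5 kcal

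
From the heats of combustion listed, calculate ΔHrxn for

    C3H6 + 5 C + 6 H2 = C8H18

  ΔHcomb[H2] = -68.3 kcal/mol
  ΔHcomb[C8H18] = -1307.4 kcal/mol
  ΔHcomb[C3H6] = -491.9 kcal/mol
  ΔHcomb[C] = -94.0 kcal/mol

Using ΔH = Σ nΔHc°(reactants) − Σ nΔHc°(products):
= [1·(-491.9) + 5·(-94.0) + 6·(-68.3)] − [1·(-1307.4)]
= -64.3 kcal/mol

ΔHrxn = -64.3 kcal/mol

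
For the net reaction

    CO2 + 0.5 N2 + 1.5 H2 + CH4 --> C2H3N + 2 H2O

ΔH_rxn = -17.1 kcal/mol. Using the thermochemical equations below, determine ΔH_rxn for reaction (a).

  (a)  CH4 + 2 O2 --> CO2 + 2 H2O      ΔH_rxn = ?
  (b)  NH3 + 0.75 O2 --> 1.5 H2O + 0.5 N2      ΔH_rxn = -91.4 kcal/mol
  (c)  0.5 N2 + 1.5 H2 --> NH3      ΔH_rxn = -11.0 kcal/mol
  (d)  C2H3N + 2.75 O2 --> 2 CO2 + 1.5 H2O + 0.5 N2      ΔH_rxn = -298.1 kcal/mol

ΔH_rxn = -212.8 kcal/mol

(a) as written: contributes x
(b) as written: -91.4 kcal/mol
(c) as written: -11.0 kcal/mol
(d) reversed: +298.1 kcal/mol
-17.1 = (-91.4) + (-11.0) + (+298.1) + x
x = (-17.1 − (+195.7)) / (1) = -212.8 kcal/mol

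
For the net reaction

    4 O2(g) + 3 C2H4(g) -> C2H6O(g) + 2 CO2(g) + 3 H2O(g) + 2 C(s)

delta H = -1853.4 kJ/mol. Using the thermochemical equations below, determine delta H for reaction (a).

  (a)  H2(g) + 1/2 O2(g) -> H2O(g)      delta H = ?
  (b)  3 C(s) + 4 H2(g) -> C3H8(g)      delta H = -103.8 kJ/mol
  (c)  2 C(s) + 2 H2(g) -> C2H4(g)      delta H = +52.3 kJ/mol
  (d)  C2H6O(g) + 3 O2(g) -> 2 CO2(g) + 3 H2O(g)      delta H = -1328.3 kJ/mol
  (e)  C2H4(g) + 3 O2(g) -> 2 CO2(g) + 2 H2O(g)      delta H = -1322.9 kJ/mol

(a) × 2: contributes 2·x
(b): not needed.
(c) reversed: -52.3 kJ/mol
(d) reversed: +1328.3 kJ/mol
(e) × 2: (2)·(-1322.9) = -2645.8 kJ/mol
-1853.4 = (-52.3) + (+1328.3) + (-2645.8) + 2·x
x = (-1853.4 − (-1369.8)) / (2) = -241.8 kJ/mol

delta H = -241.8 kJ/mol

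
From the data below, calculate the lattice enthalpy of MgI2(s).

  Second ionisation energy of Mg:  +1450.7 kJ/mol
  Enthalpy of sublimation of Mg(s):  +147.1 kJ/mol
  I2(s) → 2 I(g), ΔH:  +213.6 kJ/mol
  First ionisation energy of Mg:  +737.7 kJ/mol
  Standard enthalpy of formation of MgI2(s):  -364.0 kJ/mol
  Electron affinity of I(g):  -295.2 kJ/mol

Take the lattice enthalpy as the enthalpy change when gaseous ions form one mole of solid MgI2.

U = -2322.7 kJ/mol

ΔHf° = 1·ΔHsub + 1·(ΣIE) + 1·D(I2) + 2·EA + U
-364.0 = 1·(+147.1) + 1·(+2188.4) + 1·(+213.6) + 2·(-295.2) + U
U = -364.0 − (+1958.7) = -2322.7 kJ/mol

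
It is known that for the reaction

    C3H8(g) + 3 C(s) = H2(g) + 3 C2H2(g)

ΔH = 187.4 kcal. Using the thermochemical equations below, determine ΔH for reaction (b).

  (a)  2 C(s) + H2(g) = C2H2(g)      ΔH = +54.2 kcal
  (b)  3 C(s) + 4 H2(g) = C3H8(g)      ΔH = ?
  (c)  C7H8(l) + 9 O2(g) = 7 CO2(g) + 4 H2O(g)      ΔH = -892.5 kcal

ΔH = -24.8 kcal

(a) × 3: (3)·(+54.2) = +162.6 kcal
(b) reversed: contributes −x
(c): not needed.
+187.4 = (+162.6) − x
x = (+187.4 − (+162.6)) / (-1) = -24.8 kcal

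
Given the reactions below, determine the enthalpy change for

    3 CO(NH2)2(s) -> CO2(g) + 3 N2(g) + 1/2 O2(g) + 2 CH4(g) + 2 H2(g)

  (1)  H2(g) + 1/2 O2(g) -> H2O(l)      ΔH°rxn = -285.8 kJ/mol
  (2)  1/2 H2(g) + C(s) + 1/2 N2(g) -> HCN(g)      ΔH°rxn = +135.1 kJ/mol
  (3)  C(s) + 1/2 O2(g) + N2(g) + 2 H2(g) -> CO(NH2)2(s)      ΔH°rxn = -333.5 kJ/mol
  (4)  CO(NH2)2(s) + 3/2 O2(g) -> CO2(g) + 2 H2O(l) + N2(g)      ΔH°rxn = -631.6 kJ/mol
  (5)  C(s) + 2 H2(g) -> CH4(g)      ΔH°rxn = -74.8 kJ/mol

ΔH°rxn = 457.4 kJ/mol

(1) reversed and × 2: (-2)·(-285.8) = +571.6 kJ/mol
(2): not needed (HCN(g) appears nowhere else).
(3) reversed and × 2: (-2)·(-333.5) = +667.0 kJ/mol
(4) as written (CO2(g) already on the product side): -631.6 kJ/mol
(5) × 2 (×2 to match 2 CH4(g) in the target): (2)·(-74.8) = -149.6 kJ/mol
ΔH°rxn = (-2)·(-285.8) + (-2)·(-333.5) + (1)·(-631.6) + (2)·(-74.8) = 457.4 kJ/mol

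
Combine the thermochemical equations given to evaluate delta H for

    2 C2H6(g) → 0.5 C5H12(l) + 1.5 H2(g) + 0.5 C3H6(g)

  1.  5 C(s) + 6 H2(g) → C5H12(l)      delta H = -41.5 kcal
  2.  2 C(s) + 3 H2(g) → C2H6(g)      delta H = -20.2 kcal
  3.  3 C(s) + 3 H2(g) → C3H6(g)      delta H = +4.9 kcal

eq. 1 × 1/2: (1/2)·(-41.5) = -20.75 kcal
eq. 2 reversed and × 2: (-2)·(-20.2) = +40.4 kcal
eq. 3 × 1/2: (1/2)·(+4.9) = +2.45 kcal
Since enthalpy is a state function, delta H = (-20.75) + (+40.4) + (+2.45) = 22.1 kcal

delta H = 22.1 kcal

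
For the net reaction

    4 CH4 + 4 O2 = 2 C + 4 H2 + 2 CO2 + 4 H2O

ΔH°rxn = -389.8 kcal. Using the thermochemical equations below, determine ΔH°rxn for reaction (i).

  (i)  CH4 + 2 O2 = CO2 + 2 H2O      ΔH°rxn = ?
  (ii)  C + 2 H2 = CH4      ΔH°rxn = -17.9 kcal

(i) × 2: contributes 2·x
(ii) reversed and × 2: (-2)·(-17.9) = +35.8 kcal
-389.8 = (+35.8) + 2·x
x = (-389.8 − (+35.8)) / (2) = -212.8 kcal

ΔH°rxn = -212.8 kcal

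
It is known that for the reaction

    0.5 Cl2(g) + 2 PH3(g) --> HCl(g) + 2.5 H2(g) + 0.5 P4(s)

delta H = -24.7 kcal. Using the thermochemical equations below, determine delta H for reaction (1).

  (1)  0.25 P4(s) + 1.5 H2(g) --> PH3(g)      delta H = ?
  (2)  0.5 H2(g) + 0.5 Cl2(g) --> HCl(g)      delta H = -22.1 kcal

delta H = 1.3 kcal

(1) reversed and × 2 (reverse to put PH3(g) on the reactant side; scale by 2 for the 2 PH3(g)): contributes −2·x
(2) as written (HCl(g) already on the product side): -22.1 kcal
-24.7 = (-22.1) − 2·x
x = (-24.7 − (-22.1)) / (-2) = 1.3 kcal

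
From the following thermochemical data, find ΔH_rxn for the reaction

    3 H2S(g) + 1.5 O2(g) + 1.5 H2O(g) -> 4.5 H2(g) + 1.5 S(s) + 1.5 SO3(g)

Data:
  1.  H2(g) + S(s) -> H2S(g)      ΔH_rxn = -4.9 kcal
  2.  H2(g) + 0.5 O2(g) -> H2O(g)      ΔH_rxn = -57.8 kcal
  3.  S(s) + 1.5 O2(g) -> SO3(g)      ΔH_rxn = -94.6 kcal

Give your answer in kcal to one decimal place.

eq. 1 reversed and × 3 (H2S(g) must end up as a reactant; scale by 3 for the 3 H2S(g)): (-3)·(-4.9) = +14.7 kcal
eq. 2 reversed and × 3/2 (H2O(g) must end up as a reactant; ×3/2 to match 3/2 H2O(g) in the target): (-3/2)·(-57.8) = +86.7 kcal
eq. 3 × 3/2 (×3/2 to match 3/2 SO3(g) in the target): (3/2)·(-94.6) = -141.9 kcal
Combining the equations, ΔH_rxn = (-3)·(-4.9) + (-3/2)·(-57.8) + (3/2)·(-94.6) = -40.5 kcal

ΔH_rxn = -40.5 kcal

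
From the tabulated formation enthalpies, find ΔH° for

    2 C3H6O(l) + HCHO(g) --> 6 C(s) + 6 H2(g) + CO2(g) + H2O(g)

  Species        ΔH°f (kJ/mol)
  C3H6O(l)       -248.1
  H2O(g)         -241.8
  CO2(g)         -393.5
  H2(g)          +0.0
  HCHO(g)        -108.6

ΔH° = -30.5 kJ/mol

Products: 6·(+0.0) + 6·(+0.0) + 1·(-393.5) + 1·(-241.8) = -635.3
Reactants: 2·(-248.1) + 1·(-108.6) = -604.8
ΔH° = (-635.3) − (-604.8) = -30.5 kJ/mol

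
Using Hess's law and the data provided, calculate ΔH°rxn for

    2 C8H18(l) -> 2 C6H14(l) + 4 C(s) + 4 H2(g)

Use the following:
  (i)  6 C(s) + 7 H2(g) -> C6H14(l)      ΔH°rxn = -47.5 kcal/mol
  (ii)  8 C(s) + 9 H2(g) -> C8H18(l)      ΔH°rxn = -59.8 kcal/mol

(i) × 2: (2)·(-47.5) = -95.0 kcal/mol
(ii) reversed and × 2: (-2)·(-59.8) = +119.6 kcal/mol
Summing the manipulated equations, ΔH°rxn = (2)·(-47.5) + (-2)·(-59.8) = 24.6 kcal/mol

ΔH°rxn = 24.6 kcal/mol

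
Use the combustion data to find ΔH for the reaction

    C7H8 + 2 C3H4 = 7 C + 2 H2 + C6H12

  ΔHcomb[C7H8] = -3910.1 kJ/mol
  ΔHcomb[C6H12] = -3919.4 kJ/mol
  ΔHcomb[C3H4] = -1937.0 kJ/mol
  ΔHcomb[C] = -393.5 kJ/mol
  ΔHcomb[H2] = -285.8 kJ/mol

ΔH = -538.6 kJ/mol

Using ΔH = Σ nΔHc°(reactants) − Σ nΔHc°(products):
= [1·(-3910.1) + 2·(-1937.0)] − [7·(-393.5) + 2·(-285.8) + 1·(-3919.4)]
= -538.6 kJ/mol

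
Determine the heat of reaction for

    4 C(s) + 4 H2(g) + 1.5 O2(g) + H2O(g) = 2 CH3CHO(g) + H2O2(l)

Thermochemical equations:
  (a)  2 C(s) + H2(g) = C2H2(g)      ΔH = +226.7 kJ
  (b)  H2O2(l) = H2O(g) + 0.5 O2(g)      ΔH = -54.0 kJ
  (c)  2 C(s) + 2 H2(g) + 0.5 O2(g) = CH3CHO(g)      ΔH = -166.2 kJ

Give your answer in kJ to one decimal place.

ΔH = -278.4 kJ

(a): not needed (C2H2(g) appears nowhere else).
(b) reversed (reverse to put H2O2(l) on the product side): +54.0 kJ
(c) × 2 (scale by 2 for the 2 CH3CHO(g)): (2)·(-166.2) = -332.4 kJ
ΔH = (+54.0) + (-332.4) = -278.4 kJ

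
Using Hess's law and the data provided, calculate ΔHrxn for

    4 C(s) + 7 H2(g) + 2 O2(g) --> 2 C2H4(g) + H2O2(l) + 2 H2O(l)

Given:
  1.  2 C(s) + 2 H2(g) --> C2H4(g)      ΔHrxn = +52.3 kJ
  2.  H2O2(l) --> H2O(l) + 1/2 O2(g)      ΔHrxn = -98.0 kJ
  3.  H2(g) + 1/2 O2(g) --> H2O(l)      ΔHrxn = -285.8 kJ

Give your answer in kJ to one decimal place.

ΔHrxn = -654.8 kJ

eq. 1 × 2 (scale by 2 for the 2 C2H4(g)): (2)·(+52.3) = +104.6 kJ
eq. 2 reversed (H2O2(l) must end up as a product): +98.0 kJ
eq. 3 × 3: (3)·(-285.8) = -857.4 kJ
Combining the equations, ΔHrxn = (+104.6) + (+98.0) + (-857.4) = -654.8 kJ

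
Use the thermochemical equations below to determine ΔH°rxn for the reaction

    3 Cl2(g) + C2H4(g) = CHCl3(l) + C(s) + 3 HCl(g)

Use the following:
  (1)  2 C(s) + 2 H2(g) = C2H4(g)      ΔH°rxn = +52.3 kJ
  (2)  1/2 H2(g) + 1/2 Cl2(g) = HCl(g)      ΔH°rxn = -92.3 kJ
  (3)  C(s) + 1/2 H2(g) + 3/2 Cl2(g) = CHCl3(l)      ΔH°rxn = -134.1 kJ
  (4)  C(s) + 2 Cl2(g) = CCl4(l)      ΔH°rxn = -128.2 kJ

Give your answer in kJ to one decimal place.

ΔH°rxn = -463.3 kJ

(1) reversed (reverse to put C2H4(g) on the reactant side): -52.3 kJ
(2) × 3 (×3 to match 3 HCl(g) in the target): (3)·(-92.3) = -276.9 kJ
(3) as written (CHCl3(l) already on the product side): -134.1 kJ
(4): not needed (CCl4(l) appears nowhere else).
Since enthalpy is a state function, ΔH°rxn = (-52.3) + (-276.9) + (-134.1) = -463.3 kJ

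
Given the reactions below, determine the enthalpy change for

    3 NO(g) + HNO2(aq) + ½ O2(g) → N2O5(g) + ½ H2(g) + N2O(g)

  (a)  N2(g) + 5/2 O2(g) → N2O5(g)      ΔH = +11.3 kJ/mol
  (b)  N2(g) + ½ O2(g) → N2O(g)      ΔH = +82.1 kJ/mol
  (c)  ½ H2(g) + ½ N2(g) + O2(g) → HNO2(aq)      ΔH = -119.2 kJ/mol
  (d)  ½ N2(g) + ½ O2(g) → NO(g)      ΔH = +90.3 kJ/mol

(a) as written (N2O5(g) already on the product side): +11.3 kJ/mol
(b) as written (N2O(g) already on the product side): +82.1 kJ/mol
(c) reversed (HNO2(aq) must end up as a reactant): +119.2 kJ/mol
(d) reversed and × 3 (reverse to put NO(g) on the reactant side; ×3 to match 3 NO(g) in the target): (-3)·(+90.3) = -270.9 kJ/mol
By Hess's law, ΔH = (1)·(+11.3) + (1)·(+82.1) + (-1)·(-119.2) + (-3)·(+90.3) = -58.3 kJ/mol

ΔH = -58.3 kJ/mol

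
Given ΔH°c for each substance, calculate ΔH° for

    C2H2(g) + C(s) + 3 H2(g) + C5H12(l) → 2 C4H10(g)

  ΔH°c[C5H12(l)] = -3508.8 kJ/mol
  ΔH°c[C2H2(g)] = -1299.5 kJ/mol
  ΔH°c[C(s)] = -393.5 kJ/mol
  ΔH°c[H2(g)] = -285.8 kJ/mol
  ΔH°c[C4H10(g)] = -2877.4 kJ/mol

ΔH° = -304.4 kJ/mol

Using ΔH = Σ nΔHc°(reactants) − Σ nΔHc°(products):
= [1·(-1299.5) + 1·(-393.5) + 3·(-285.8) + 1·(-3508.8)] − [2·(-2877.4)]
= -304.4 kJ/mol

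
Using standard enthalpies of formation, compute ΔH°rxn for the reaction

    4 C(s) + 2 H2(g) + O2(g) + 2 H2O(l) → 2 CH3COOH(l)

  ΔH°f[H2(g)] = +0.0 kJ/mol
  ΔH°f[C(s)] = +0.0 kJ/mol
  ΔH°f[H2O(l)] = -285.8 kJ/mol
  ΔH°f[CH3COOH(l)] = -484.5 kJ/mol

Products: 2·(-484.5) = -969.0
Reactants: 4·(+0.0) + 2·(+0.0) + 1·(+0.0) + 2·(-285.8) = -571.6
ΔH°rxn = (-969.0) − (-571.6) = -397.4 kJ/mol

ΔH°rxn = -397.4 kJ/mol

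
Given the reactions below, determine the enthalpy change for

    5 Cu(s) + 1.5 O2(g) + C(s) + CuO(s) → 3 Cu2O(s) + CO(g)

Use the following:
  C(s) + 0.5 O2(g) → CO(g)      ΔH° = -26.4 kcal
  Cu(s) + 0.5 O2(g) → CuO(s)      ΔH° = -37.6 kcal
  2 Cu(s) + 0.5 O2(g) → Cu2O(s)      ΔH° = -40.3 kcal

equation 1 as written (CO(g) already on the product side): -26.4 kcal
equation 2 reversed (CuO(s) must end up as a reactant): +37.6 kcal
equation 3 × 3 (×3 to match 3 Cu2O(s) in the target): (3)·(-40.3) = -120.9 kcal
Combining the equations, ΔH° = (-26.4) + (+37.6) + (-120.9) = -109.7 kcal

ΔH° = -109.7 kcal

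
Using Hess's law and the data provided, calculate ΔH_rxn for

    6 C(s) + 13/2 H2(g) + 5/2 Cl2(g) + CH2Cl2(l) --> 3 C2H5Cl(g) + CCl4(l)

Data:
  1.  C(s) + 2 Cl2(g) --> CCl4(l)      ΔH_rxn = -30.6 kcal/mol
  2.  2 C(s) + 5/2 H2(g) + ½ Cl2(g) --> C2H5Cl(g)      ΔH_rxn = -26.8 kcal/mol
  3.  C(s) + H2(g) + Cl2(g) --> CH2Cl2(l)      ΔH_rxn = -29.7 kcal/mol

eq. 1 as written (CCl4(l) already on the product side): -30.6 kcal/mol
eq. 2 × 3 (scale by 3 for the 3 C2H5Cl(g)): (3)·(-26.8) = -80.4 kcal/mol
eq. 3 reversed (reverse to put CH2Cl2(l) on the reactant side): +29.7 kcal/mol
Since enthalpy is a state function, ΔH_rxn = (-30.6) + (-80.4) + (+29.7) = -81.3 kcal/mol

ΔH_rxn = -81.3 kcal/mol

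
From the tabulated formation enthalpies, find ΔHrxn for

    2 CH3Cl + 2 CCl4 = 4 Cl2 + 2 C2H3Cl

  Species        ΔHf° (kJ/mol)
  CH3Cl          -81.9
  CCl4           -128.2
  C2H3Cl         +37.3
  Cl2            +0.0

ΔHrxn = 494.8 kJ/mol

Products: 4·(+0.0) + 2·(+37.3) = +74.6
Reactants: 2·(-81.9) + 2·(-128.2) = -420.2
ΔHrxn = (+74.6) − (-420.2) = 494.8 kJ/mol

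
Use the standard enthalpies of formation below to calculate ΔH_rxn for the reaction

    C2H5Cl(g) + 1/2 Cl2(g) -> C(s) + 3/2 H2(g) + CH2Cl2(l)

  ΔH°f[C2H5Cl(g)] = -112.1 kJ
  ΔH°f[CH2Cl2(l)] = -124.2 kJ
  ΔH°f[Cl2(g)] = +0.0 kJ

ΔH_rxn = -12.1 kJ

ΔH°rxn = Σ nΔHf°(products) − Σ nΔHf°(reactants).
Products: 1·(+0.0) + 3/2·(+0.0) + 1·(-124.2) = -124.2
Reactants: 1·(-112.1) + 1/2·(+0.0) = -112.1
ΔH_rxn = (-124.2) − (-112.1) = -12.1 kJ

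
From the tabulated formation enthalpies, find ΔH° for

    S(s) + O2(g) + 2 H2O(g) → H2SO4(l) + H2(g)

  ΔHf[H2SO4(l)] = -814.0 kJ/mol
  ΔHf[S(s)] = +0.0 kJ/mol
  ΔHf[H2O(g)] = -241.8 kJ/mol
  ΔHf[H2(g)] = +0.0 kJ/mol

ΔH° = -330.4 kJ/mol

Products: 1·(-814.0) + 1·(+0.0) = -814.0
Reactants: 1·(+0.0) + 1·(+0.0) + 2·(-241.8) = -483.6
ΔH° = (-814.0) − (-483.6) = -330.4 kJ/mol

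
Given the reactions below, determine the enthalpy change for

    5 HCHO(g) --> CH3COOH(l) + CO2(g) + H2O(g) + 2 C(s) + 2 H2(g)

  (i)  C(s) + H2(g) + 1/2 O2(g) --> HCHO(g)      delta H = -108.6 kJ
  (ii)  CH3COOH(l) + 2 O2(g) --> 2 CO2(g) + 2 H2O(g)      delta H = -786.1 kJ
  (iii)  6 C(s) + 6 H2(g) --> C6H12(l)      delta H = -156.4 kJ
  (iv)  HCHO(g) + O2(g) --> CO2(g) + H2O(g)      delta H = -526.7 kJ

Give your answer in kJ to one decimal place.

delta H = -576.8 kJ

(i) reversed and × 2: (-2)·(-108.6) = +217.2 kJ
(ii) reversed (CH3COOH(l) must end up as a product): +786.1 kJ
(iii): not needed (C6H12(l) appears nowhere else).
(iv) × 3: (3)·(-526.7) = -1580.1 kJ
delta H = (+217.2) + (+786.1) + (-1580.1) = -576.8 kJ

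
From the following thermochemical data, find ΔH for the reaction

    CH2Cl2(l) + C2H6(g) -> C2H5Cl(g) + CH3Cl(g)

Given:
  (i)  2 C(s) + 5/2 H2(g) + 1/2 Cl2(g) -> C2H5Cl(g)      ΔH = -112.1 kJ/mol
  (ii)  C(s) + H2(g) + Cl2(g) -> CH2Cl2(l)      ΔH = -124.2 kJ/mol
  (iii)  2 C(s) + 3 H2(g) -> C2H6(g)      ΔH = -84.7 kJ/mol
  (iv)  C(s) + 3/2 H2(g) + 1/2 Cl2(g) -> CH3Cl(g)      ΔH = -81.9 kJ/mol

(i) as written: -112.1 kJ/mol
(ii) reversed: +124.2 kJ/mol
(iii) reversed: +84.7 kJ/mol
(iv) as written: -81.9 kJ/mol
By Hess's law, ΔH = (1)·(-112.1) + (-1)·(-124.2) + (-1)·(-84.7) + (1)·(-81.9) = 14.9 kJ/mol

ΔH = 14.9 kJ/mol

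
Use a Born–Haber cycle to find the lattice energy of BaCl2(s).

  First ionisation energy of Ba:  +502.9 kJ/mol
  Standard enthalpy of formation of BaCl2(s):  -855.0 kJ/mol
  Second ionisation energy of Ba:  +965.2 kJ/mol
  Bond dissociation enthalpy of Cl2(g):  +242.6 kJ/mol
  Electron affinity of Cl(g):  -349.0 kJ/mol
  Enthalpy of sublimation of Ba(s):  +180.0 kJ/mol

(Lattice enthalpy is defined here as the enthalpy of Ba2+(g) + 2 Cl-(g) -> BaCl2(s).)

ΔHf° = 1·ΔHsub + 1·(ΣIE) + 1·D(Cl2) + 2·EA + U
-855.0 = 1·(+180.0) + 1·(+1468.1) + 1·(+242.6) + 2·(-349.0) + U
U = -855.0 − (+1192.7) = -2047.7 kJ/mol

U = -2047.7 kJ/mol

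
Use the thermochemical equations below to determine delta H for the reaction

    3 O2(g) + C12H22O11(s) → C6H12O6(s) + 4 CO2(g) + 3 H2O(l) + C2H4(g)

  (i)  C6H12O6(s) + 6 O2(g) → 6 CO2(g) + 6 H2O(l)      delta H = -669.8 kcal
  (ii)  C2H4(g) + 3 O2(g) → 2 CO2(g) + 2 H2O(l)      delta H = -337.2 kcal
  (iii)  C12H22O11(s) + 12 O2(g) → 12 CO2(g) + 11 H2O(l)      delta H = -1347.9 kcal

(i) reversed (C6H12O6(s) must end up as a product): +669.8 kcal
(ii) reversed (C2H4(g) must end up as a product): +337.2 kcal
(iii) as written (C12H22O11(s) already on the reactant side): -1347.9 kcal
delta H = (+669.8) + (+337.2) + (-1347.9) = -340.9 kcal

delta H = -340.9 kcal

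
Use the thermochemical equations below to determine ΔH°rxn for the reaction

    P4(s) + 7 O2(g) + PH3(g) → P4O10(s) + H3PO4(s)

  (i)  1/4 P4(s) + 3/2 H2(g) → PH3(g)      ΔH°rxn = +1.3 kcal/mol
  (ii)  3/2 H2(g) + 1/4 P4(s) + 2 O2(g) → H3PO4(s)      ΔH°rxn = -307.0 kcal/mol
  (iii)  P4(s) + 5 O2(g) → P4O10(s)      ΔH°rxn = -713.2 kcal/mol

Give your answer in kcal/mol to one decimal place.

ΔH°rxn = -1021.5 kcal/mol

(i) reversed (reverse to put PH3(g) on the reactant side): -1.3 kcal/mol
(ii) as written (H3PO4(s) already on the product side): -307.0 kcal/mol
(iii) as written (P4O10(s) already on the product side): -713.2 kcal/mol
ΔH°rxn = (-1)·(+1.3) + (1)·(-307.0) + (1)·(-713.2) = -1021.5 kcal/mol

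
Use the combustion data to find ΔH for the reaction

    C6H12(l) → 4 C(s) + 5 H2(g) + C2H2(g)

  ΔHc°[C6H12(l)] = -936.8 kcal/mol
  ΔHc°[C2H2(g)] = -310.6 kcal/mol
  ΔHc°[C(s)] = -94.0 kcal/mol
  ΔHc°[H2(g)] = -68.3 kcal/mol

ΔH = 91.3 kcal/mol

Using ΔH = Σ nΔHc°(reactants) − Σ nΔHc°(products):
= [1·(-936.8)] − [4·(-94.0) + 5·(-68.3) + 1·(-310.6)]
= 91.3 kcal/mol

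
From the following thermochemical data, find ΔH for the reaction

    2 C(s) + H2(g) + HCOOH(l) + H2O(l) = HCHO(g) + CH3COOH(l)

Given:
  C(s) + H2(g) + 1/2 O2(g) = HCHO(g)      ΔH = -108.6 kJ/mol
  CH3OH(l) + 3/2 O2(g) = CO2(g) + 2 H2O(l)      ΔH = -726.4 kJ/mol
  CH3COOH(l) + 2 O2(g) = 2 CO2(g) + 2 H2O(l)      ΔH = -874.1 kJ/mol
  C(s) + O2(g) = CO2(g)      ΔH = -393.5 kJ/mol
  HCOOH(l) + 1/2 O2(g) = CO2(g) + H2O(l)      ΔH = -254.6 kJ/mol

ΔH = 117.4 kJ/mol

equation 1 as written: -108.6 kJ/mol
equation 2: not needed.
equation 3 reversed: +874.1 kJ/mol
equation 4 as written: -393.5 kJ/mol
equation 5 as written: -254.6 kJ/mol
ΔH = (1)·(-108.6) + (-1)·(-874.1) + (1)·(-393.5) + (1)·(-254.6) = 117.4 kJ/mol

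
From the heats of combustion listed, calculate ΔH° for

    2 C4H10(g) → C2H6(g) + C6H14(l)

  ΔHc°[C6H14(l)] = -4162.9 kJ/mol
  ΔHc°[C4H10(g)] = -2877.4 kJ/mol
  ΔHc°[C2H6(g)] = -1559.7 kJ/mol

With combustion enthalpies, reactants minus products:
= [2·(-2877.4)] − [1·(-1559.7) + 1·(-4162.9)]
= -32.2 kJ/mol

ΔH° = -32.2 kJ/mol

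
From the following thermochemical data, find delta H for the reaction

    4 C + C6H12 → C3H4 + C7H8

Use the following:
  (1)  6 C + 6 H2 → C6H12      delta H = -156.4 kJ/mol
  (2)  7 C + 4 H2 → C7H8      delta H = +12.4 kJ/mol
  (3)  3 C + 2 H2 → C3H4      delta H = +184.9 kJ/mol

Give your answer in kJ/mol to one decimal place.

delta H = 353.7 kJ/mol

(1) reversed (reverse to put C6H12 on the reactant side): +156.4 kJ/mol
(2) as written (C7H8 already on the product side): +12.4 kJ/mol
(3) as written (C3H4 already on the product side): +184.9 kJ/mol
delta H = (+156.4) + (+12.4) + (+184.9) = 353.7 kJ/mol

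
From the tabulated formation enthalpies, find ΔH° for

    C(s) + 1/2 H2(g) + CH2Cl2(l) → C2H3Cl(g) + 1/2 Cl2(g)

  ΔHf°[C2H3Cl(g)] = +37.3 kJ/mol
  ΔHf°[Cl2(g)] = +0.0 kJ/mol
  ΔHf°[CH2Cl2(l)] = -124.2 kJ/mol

ΔH° = 161.5 kJ/mol

Products: 1·(+37.3) + 1/2·(+0.0) = +37.3
Reactants: 1·(+0.0) + 1/2·(+0.0) + 1·(-124.2) = -124.2
ΔH° = (+37.3) − (-124.2) = 161.5 kJ/mol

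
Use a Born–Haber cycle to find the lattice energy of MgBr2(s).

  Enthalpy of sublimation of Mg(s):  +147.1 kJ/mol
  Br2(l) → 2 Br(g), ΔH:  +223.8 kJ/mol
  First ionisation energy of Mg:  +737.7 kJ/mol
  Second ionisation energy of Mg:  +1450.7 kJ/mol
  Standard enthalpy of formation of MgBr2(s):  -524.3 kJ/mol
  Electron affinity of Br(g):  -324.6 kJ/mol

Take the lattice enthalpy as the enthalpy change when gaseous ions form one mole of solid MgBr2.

ΔHf° = 1·ΔHsub + 1·(ΣIE) + 1·D(Br2) + 2·EA + U
-524.3 = 1·(+147.1) + 1·(+2188.4) + 1·(+223.8) + 2·(-324.6) + U
U = -524.3 − (+1910.1) = -2434.4 kJ/mol

U = -2434.4 kJ/mol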